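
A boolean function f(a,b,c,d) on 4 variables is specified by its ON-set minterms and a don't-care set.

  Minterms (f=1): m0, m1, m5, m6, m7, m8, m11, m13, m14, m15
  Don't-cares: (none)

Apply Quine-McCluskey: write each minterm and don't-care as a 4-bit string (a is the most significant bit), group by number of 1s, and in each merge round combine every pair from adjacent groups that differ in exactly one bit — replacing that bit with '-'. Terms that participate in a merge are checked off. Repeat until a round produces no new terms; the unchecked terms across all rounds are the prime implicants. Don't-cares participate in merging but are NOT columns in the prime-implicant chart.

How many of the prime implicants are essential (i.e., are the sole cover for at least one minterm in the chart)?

Round 0: 0000✓ 0001✓ 0101✓ 0110✓ 0111✓ 1000✓ 1011✓ 1101✓ 1110✓ 1111✓
Round 1: -000 -101✓ -110✓ -111✓ 0-01 000- 01-1✓ 011-✓ 1-11 11-1✓ 111-✓
Round 2: -1-1 -11-
PIs = {-000, -1-1, -11-, 0-01, 000-, 1-11}
Coverage chart:
  m0: -000,000-
  m1: 0-01,000-
  m5: -1-1,0-01
  m6: -11- ←essential
  m7: -1-1,-11-
  m8: -000 ←essential
  m11: 1-11 ←essential
  m13: -1-1 ←essential
  m14: -11- ←essential
  m15: -1-1,-11-,1-11
Essential: -000, -1-1, -11-, 1-11

4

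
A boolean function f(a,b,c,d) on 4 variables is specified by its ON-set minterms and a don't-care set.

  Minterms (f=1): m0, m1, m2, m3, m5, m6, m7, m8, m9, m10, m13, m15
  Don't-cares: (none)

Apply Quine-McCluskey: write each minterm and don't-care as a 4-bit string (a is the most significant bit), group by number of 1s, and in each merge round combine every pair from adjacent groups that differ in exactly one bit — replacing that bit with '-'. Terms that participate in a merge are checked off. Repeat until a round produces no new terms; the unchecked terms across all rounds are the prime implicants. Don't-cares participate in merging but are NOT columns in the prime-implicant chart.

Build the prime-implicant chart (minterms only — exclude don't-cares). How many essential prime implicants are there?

3

Round 0: 0000✓ 0001✓ 0010✓ 0011✓ 0101✓ 0110✓ 0111✓ 1000✓ 1001✓ 1010✓ 1101✓ 1111✓
Round 1: -000✓ -001✓ -010✓ -101✓ -111✓ 0-01✓ 0-10✓ 0-11✓ 00-0✓ 00-1✓ 000-✓ 001-✓ 01-1✓ 011-✓ 1-01✓ 10-0✓ 100-✓ 11-1✓
Round 2: --01 -0-0 -00- -1-1 0--1 0-1- 00--
PIs = {--01, -0-0, -00-, -1-1, 0--1, 0-1-, 00--}
Coverage chart:
  m0: -0-0,-00-,00--
  m1: --01,-00-,0--1,00--
  m2: -0-0,0-1-,00--
  m3: 0--1,0-1-,00--
  m5: --01,-1-1,0--1
  m6: 0-1- ←essential
  m7: -1-1,0--1,0-1-
  m8: -0-0,-00-
  m9: --01,-00-
  m10: -0-0 ←essential
  m13: --01,-1-1
  m15: -1-1 ←essential
Essential: -0-0, -1-1, 0-1-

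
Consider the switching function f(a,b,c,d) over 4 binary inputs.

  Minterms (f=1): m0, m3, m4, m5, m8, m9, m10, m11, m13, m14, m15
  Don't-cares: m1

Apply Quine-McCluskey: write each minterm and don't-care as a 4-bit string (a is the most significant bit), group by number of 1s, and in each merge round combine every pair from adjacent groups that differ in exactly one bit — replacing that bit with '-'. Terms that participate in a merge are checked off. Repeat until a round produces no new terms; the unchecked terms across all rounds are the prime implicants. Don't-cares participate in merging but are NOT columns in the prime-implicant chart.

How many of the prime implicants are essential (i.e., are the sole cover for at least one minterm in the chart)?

size-2^0 implicants → 0000(✓)  0001(✓)  0011(✓)  0100(✓)  0101(✓)  1000(✓)  1001(✓)  1010(✓)  1011(✓)  1101(✓)  1110(✓)  1111(✓)
size-2^1 implicants → -000(✓)  -001(✓)  -011(✓)  -101(✓)  0-00(✓)  0-01(✓)  00-1(✓)  000-(✓)  010-(✓)  1-01(✓)  1-10(✓)  1-11(✓)  10-0(✓)  10-1(✓)  100-(✓)  101-(✓)  11-1(✓)  111-(✓)
size-2^2 implicants → --01  -0-1  -00-  0-0-  1--1  1-1-  10--
Unchecked terms (primes): --01, -0-1, -00-, 0-0-, 1--1, 1-1-, 10--
Minterm coverage:
  m0 ⊆ -00-,0-0-
  m3 ⊆ -0-1 [E]
  m4 ⊆ 0-0- [E]
  m5 ⊆ --01,0-0-
  m8 ⊆ -00-,10--
  m9 ⊆ --01,-0-1,-00-,1--1,10--
  m10 ⊆ 1-1-,10--
  m11 ⊆ -0-1,1--1,1-1-,10--
  m13 ⊆ --01,1--1
  m14 ⊆ 1-1- [E]
  m15 ⊆ 1--1,1-1-
E = {-0-1, 0-0-, 1-1-}

3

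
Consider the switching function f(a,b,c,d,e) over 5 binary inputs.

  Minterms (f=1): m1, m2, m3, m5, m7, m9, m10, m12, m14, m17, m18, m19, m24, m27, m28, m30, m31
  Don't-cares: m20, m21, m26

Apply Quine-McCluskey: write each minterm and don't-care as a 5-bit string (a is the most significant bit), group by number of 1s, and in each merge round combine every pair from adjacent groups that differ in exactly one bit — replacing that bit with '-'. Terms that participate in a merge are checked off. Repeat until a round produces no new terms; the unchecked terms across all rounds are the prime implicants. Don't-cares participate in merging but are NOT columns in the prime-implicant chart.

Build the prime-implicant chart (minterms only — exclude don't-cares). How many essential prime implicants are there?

[col 0] 00001*, 00010*, 00011*, 00101*, 00111*, 01001*, 01010*, 01100*, 01110*, 10001*, 10010*, 10011*, 10100*, 10101*, 11000*, 11010*, 11011*, 11100*, 11110*, 11111*
[col 1] -0001*, -0010*, -0011*, -0101*, -1010*, -1100*, -1110*, 0-001, 0-010*, 00-01*, 00-11*, 000-1*, 0001-*, 001-1*, 01-10*, 011-0*, 1-010*, 1-011*, 1-100, 10-01*, 100-1*, 1001-*, 1010-, 11-00*, 11-10*, 11-11*, 110-0*, 1101-*, 111-0*, 1111-*
[col 2] --010, -0-01, -00-1, -001-, -1-10, -11-0, 00--1, 1-01-, 11--0, 11-1-
Prime implicants: --010, -0-01, -00-1, -001-, -1-10, -11-0, 0-001, 00--1, 1-01-, 1-100, 1010-, 11--0, 11-1-
PI chart (minterm → PIs covering it):
  1 | -0-01,-00-1,0-001,00--1
  2 | --010,-001-
  3 | -00-1,-001-,00--1
  5 | -0-01,00--1
  7 | 00--1  (sole → essential)
  9 | 0-001  (sole → essential)
  10 | --010,-1-10
  12 | -11-0  (sole → essential)
  14 | -1-10,-11-0
  17 | -0-01,-00-1
  18 | --010,-001-,1-01-
  19 | -00-1,-001-,1-01-
  24 | 11--0  (sole → essential)
  27 | 1-01-,11-1-
  28 | -11-0,1-100,11--0
  30 | -1-10,-11-0,11--0,11-1-
  31 | 11-1-  (sole → essential)
Essential prime implicants: -11-0, 0-001, 00--1, 11--0, 11-1-

5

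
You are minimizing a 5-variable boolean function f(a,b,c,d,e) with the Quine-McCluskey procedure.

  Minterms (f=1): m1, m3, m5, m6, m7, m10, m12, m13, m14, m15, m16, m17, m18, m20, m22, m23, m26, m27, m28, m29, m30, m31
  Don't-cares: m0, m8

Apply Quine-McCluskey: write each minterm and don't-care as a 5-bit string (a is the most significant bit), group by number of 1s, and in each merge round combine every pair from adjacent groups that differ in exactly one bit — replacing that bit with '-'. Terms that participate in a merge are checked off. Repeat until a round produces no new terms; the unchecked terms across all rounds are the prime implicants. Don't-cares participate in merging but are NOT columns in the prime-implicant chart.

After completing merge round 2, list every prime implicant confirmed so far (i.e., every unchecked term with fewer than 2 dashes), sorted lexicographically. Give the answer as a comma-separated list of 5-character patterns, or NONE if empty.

0-000

size-2^0 implicants → 00000(✓)  00001(✓)  00011(✓)  00101(✓)  00110(✓)  00111(✓)  01000(✓)  01010(✓)  01100(✓)  01101(✓)  01110(✓)  01111(✓)  10000(✓)  10001(✓)  10010(✓)  10100(✓)  10110(✓)  10111(✓)  11010(✓)  11011(✓)  11100(✓)  11101(✓)  11110(✓)  11111(✓)
size-2^1 implicants → -0000(✓)  -0001(✓)  -0110(✓)  -0111(✓)  -1010(✓)  -1100(✓)  -1101(✓)  -1110(✓)  -1111(✓)  0-000  0-101(✓)  0-110(✓)  0-111(✓)  00-01(✓)  00-11(✓)  000-1(✓)  0000-(✓)  001-1(✓)  0011-(✓)  01-00(✓)  01-10(✓)  010-0(✓)  011-0(✓)  011-1(✓)  0110-(✓)  0111-(✓)  1-010(✓)  1-100(✓)  1-110(✓)  1-111(✓)  10-00(✓)  10-10(✓)  100-0(✓)  1000-(✓)  101-0(✓)  1011-(✓)  11-10(✓)  11-11(✓)  1101-(✓)  111-0(✓)  111-1(✓)  1110-(✓)  1111-(✓)
size-2^2 implicants → --110(✓)  --111(✓)  -000-  -011-(✓)  -1-10  -11-0(✓)  -11-1(✓)  -110-(✓)  -111-(✓)  0-1-1  0-11-(✓)  00--1  01--0  011--(✓)  1--10  1-1-0  1-11-(✓)  10--0  11-1-  111--(✓)
size-2^3 implicants → --11-  -11--
Unchecked terms (primes): --11-, -000-, -1-10, -11--, 0-000, 0-1-1, 00--1, 01--0, 1--10, 1-1-0, 10--0, 11-1-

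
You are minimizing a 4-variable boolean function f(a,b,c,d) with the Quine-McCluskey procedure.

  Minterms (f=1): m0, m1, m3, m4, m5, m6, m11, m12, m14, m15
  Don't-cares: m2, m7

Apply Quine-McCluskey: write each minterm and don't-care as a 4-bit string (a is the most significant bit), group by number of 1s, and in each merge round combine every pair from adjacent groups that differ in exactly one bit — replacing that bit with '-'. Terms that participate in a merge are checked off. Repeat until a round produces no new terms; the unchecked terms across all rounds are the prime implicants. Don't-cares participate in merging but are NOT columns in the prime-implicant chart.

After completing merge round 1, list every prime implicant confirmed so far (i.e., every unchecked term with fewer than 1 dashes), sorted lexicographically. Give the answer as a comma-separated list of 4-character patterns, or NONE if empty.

[col 0] 0000*, 0001*, 0010*, 0011*, 0100*, 0101*, 0110*, 0111*, 1011*, 1100*, 1110*, 1111*
[col 1] -011*, -100*, -110*, -111*, 0-00*, 0-01*, 0-10*, 0-11*, 00-0*, 00-1*, 000-*, 001-*, 01-0*, 01-1*, 010-*, 011-*, 1-11*, 11-0*, 111-*
[col 2] --11, -1-0, -11-, 0--0*, 0--1*, 0-0-*, 0-1-*, 00--*, 01--*
[col 3] 0---
Prime implicants: --11, -1-0, -11-, 0---

NONE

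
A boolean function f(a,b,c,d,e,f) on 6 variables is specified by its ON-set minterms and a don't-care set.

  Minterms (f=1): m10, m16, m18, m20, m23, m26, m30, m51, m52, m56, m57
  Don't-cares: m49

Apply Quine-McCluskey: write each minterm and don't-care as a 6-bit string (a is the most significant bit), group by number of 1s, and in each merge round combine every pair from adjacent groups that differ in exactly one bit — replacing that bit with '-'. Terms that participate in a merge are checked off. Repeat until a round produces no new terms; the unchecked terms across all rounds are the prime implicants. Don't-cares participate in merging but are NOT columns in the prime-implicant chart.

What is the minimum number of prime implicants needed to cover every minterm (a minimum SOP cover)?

7

Round 0: 001010✓ 010000✓ 010010✓ 010100✓ 010111 011010✓ 011110✓ 110001✓ 110011✓ 110100✓ 111000✓ 111001✓
Round 1: -10100 0-1010 01-010 010-00 0100-0 011-10 11-001 1100-1 11100-
PIs = {-10100, 0-1010, 01-010, 010-00, 0100-0, 010111, 011-10, 11-001, 1100-1, 11100-}
Coverage chart:
  m10: 0-1010 ←essential
  m16: 010-00,0100-0
  m18: 01-010,0100-0
  m20: -10100,010-00
  m23: 010111 ←essential
  m26: 0-1010,01-010,011-10
  m30: 011-10 ←essential
  m51: 1100-1 ←essential
  m52: -10100 ←essential
  m56: 11100- ←essential
  m57: 11-001,11100-
Essential: -10100, 0-1010, 010111, 011-10, 1100-1, 11100-
Petrick residual → 0100-0
Min cover (7 terms): bc'de'f' + a'cd'ef' + a'bc'd'f' + a'bc'def + a'bcef' + abc'd'f + abcd'e'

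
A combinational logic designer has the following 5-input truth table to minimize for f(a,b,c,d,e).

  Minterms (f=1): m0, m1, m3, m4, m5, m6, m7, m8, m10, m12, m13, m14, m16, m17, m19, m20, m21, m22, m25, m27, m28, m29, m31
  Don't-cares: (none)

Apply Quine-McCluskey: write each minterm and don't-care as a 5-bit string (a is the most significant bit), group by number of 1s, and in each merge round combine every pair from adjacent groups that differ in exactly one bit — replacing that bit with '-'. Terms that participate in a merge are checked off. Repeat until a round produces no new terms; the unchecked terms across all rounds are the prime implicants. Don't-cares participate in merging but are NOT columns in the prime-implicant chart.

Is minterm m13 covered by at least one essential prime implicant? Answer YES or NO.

YES

[col 0] 00000*, 00001*, 00011*, 00100*, 00101*, 00110*, 00111*, 01000*, 01010*, 01100*, 01101*, 01110*, 10000*, 10001*, 10011*, 10100*, 10101*, 10110*, 11001*, 11011*, 11100*, 11101*, 11111*
[col 1] -0000*, -0001*, -0011*, -0100*, -0101*, -0110*, -1100*, -1101*, 0-000*, 0-100*, 0-101*, 0-110*, 00-00*, 00-01*, 00-11*, 000-1*, 0000-*, 001-0*, 001-1*, 0010-*, 0011-*, 01-00*, 01-10*, 010-0*, 011-0*, 0110-*, 1-001*, 1-011*, 1-100*, 1-101*, 10-00*, 10-01*, 100-1*, 1000-*, 101-0*, 1010-*, 11-01*, 11-11*, 110-1*, 111-1*, 1110-*
[col 2] --100*, --101*, -0-00*, -0-01*, -00-1, -000-*, -01-0, -010-*, -110-*, 0--00, 0-1-0, 0-10-*, 00--1, 00-0-*, 001--, 01--0, 1--01, 1-0-1, 1-10-*, 10-0-*, 11--1
[col 3] --10-, -0-0-
Prime implicants: --10-, -0-0-, -00-1, -01-0, 0--00, 0-1-0, 00--1, 001--, 01--0, 1--01, 1-0-1, 11--1
PI chart (minterm → PIs covering it):
  0 | -0-0-,0--00
  1 | -0-0-,-00-1,00--1
  3 | -00-1,00--1
  4 | --10-,-0-0-,-01-0,0--00,0-1-0,001--
  5 | --10-,-0-0-,00--1,001--
  6 | -01-0,0-1-0,001--
  7 | 00--1,001--
  8 | 0--00,01--0
  10 | 01--0  (sole → essential)
  12 | --10-,0--00,0-1-0,01--0
  13 | --10-  (sole → essential)
  14 | 0-1-0,01--0
  16 | -0-0-  (sole → essential)
  17 | -0-0-,-00-1,1--01,1-0-1
  19 | -00-1,1-0-1
  20 | --10-,-0-0-,-01-0
  21 | --10-,-0-0-,1--01
  22 | -01-0  (sole → essential)
  25 | 1--01,1-0-1,11--1
  27 | 1-0-1,11--1
  28 | --10-  (sole → essential)
  29 | --10-,1--01,11--1
  31 | 11--1  (sole → essential)
Essential prime implicants: --10-, -0-0-, -01-0, 01--0, 11--1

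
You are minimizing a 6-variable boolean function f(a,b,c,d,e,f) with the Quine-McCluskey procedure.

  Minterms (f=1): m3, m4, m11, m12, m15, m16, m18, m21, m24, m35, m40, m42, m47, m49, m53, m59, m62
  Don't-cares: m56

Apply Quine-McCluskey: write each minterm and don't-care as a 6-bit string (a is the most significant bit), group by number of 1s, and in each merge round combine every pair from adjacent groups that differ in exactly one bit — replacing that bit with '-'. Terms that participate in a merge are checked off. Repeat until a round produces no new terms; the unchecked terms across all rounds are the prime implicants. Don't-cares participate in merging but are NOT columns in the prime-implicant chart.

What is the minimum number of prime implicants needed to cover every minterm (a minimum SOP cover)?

11

Round 0: 000011✓ 000100✓ 001011✓ 001100✓ 001111✓ 010000✓ 010010✓ 010101✓ 011000✓ 100011✓ 101000✓ 101010✓ 101111✓ 110001✓ 110101✓ 111000✓ 111011 111110
Round 1: -00011 -01111 -10101 -11000 00-011 00-100 001-11 01-000 0100-0 1-1000 1010-0 110-01
PIs = {-00011, -01111, -10101, -11000, 00-011, 00-100, 001-11, 01-000, 0100-0, 1-1000, 1010-0, 110-01, 111011, 111110}
Coverage chart:
  m3: -00011,00-011
  m4: 00-100 ←essential
  m11: 00-011,001-11
  m12: 00-100 ←essential
  m15: -01111,001-11
  m16: 01-000,0100-0
  m18: 0100-0 ←essential
  m21: -10101 ←essential
  m24: -11000,01-000
  m35: -00011 ←essential
  m40: 1-1000,1010-0
  m42: 1010-0 ←essential
  m47: -01111 ←essential
  m49: 110-01 ←essential
  m53: -10101,110-01
  m59: 111011 ←essential
  m62: 111110 ←essential
Essential: -00011, -01111, -10101, 00-100, 0100-0, 1010-0, 110-01, 111011, 111110
Petrick residual → -11000, 00-011
Min cover (11 terms): b'c'd'ef + b'cdef + bc'de'f + bcd'e'f' + a'b'd'ef + a'b'de'f' + a'bc'd'f' + ab'cd'f' + abc'e'f + abcd'ef + abcdef'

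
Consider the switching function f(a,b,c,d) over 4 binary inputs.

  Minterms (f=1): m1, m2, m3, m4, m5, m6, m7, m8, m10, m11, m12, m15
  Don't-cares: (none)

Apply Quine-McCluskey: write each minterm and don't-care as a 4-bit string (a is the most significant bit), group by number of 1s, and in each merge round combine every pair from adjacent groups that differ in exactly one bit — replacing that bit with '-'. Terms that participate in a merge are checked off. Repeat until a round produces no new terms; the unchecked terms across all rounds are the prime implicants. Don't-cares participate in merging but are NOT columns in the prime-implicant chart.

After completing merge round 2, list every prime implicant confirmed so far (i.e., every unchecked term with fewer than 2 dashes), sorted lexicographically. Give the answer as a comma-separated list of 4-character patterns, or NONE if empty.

[col 0] 0001*, 0010*, 0011*, 0100*, 0101*, 0110*, 0111*, 1000*, 1010*, 1011*, 1100*, 1111*
[col 1] -010*, -011*, -100, -111*, 0-01*, 0-10*, 0-11*, 00-1*, 001-*, 01-0*, 01-1*, 010-*, 011-*, 1-00, 1-11*, 10-0, 101-*
[col 2] --11, -01-, 0--1, 0-1-, 01--
Prime implicants: --11, -01-, -100, 0--1, 0-1-, 01--, 1-00, 10-0

-100, 1-00, 10-0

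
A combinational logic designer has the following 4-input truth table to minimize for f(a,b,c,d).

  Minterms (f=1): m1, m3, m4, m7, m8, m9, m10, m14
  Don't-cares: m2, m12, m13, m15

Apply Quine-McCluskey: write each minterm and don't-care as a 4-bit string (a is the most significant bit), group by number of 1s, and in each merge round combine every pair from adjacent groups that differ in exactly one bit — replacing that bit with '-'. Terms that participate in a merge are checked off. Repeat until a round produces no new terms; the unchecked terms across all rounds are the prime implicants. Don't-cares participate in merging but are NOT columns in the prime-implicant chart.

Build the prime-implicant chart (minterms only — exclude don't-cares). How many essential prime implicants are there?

1

size-2^0 implicants → 0001(✓)  0010(✓)  0011(✓)  0100(✓)  0111(✓)  1000(✓)  1001(✓)  1010(✓)  1100(✓)  1101(✓)  1110(✓)  1111(✓)
size-2^1 implicants → -001  -010  -100  -111  0-11  00-1  001-  1-00(✓)  1-01(✓)  1-10(✓)  10-0(✓)  100-(✓)  11-0(✓)  11-1(✓)  110-(✓)  111-(✓)
size-2^2 implicants → 1--0  1-0-  11--
Unchecked terms (primes): -001, -010, -100, -111, 0-11, 00-1, 001-, 1--0, 1-0-, 11--
Minterm coverage:
  m1 ⊆ -001,00-1
  m3 ⊆ 0-11,00-1,001-
  m4 ⊆ -100 [E]
  m7 ⊆ -111,0-11
  m8 ⊆ 1--0,1-0-
  m9 ⊆ -001,1-0-
  m10 ⊆ -010,1--0
  m14 ⊆ 1--0,11--
E = {-100}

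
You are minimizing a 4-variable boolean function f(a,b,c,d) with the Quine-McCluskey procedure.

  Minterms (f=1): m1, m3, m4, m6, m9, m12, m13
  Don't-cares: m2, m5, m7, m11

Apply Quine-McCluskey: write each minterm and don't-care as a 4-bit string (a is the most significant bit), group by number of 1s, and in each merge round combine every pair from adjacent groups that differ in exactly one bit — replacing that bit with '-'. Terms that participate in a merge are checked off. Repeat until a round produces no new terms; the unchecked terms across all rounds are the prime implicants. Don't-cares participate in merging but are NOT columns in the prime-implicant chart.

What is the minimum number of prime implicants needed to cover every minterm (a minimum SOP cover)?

3

size-2^0 implicants → 0001(✓)  0010(✓)  0011(✓)  0100(✓)  0101(✓)  0110(✓)  0111(✓)  1001(✓)  1011(✓)  1100(✓)  1101(✓)
size-2^1 implicants → -001(✓)  -011(✓)  -100(✓)  -101(✓)  0-01(✓)  0-10(✓)  0-11(✓)  00-1(✓)  001-(✓)  01-0(✓)  01-1(✓)  010-(✓)  011-(✓)  1-01(✓)  10-1(✓)  110-(✓)
size-2^2 implicants → --01  -0-1  -10-  0--1  0-1-  01--
Unchecked terms (primes): --01, -0-1, -10-, 0--1, 0-1-, 01--
Minterm coverage:
  m1 ⊆ --01,-0-1,0--1
  m3 ⊆ -0-1,0--1,0-1-
  m4 ⊆ -10-,01--
  m6 ⊆ 0-1-,01--
  m9 ⊆ --01,-0-1
  m12 ⊆ -10- [E]
  m13 ⊆ --01,-10-
E = {-10-}
Petrick residual → --01, 0-1-
Cover = c'd + bc' + a'c  |cover|=3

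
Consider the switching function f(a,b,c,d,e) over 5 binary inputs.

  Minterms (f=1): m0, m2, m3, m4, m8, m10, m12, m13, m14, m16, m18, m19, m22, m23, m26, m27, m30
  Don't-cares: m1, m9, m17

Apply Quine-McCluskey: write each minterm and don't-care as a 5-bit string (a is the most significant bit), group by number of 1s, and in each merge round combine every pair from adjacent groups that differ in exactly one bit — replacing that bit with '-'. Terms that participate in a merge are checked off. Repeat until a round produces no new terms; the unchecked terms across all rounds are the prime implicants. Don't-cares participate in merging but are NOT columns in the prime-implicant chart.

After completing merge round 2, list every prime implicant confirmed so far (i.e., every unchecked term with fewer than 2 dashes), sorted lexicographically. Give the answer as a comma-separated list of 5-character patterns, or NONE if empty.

[col 0] 00000*, 00001*, 00010*, 00011*, 00100*, 01000*, 01001*, 01010*, 01100*, 01101*, 01110*, 10000*, 10001*, 10010*, 10011*, 10110*, 10111*, 11010*, 11011*, 11110*
[col 1] -0000*, -0001*, -0010*, -0011*, -1010*, -1110*, 0-000*, 0-001*, 0-010*, 0-100*, 00-00*, 000-0*, 000-1*, 0000-*, 0001-*, 01-00*, 01-01*, 01-10*, 010-0*, 0100-*, 011-0*, 0110-*, 1-010*, 1-011*, 1-110*, 10-10*, 10-11*, 100-0*, 100-1*, 1000-*, 1001-*, 1011-*, 11-10*, 1101-*
[col 2] --010, -00-0*, -00-1*, -000-*, -001-*, -1-10, 0--00, 0-0-0, 0-00-, 000--*, 01--0, 01-0-, 1--10, 1-01-, 10-1-, 100--*
[col 3] -00--
Prime implicants: --010, -00--, -1-10, 0--00, 0-0-0, 0-00-, 01--0, 01-0-, 1--10, 1-01-, 10-1-

NONE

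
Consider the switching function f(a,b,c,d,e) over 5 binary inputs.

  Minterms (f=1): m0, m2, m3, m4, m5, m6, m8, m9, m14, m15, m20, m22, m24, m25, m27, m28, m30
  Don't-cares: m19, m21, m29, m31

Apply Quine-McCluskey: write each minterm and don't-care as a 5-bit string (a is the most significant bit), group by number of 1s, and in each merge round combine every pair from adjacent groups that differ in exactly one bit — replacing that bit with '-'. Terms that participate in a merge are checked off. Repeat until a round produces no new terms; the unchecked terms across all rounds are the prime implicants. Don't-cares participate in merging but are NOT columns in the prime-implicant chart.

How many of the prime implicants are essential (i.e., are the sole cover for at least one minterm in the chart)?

3

size-2^0 implicants → 00000(✓)  00010(✓)  00011(✓)  00100(✓)  00101(✓)  00110(✓)  01000(✓)  01001(✓)  01110(✓)  01111(✓)  10011(✓)  10100(✓)  10101(✓)  10110(✓)  11000(✓)  11001(✓)  11011(✓)  11100(✓)  11101(✓)  11110(✓)  11111(✓)
size-2^1 implicants → -0011  -0100(✓)  -0101(✓)  -0110(✓)  -1000(✓)  -1001(✓)  -1110(✓)  -1111(✓)  0-000  0-110(✓)  00-00(✓)  00-10(✓)  000-0(✓)  0001-  001-0(✓)  0010-(✓)  0100-(✓)  0111-(✓)  1-011  1-100(✓)  1-101(✓)  1-110(✓)  101-0(✓)  1010-(✓)  11-00(✓)  11-01(✓)  11-11(✓)  110-1(✓)  1100-(✓)  111-0(✓)  111-1(✓)  1110-(✓)  1111-(✓)
size-2^2 implicants → --110  -01-0  -010-  -100-  -111-  00--0  1-1-0  1-10-  11--1  11-0-  111--
Unchecked terms (primes): --110, -0011, -01-0, -010-, -100-, -111-, 0-000, 00--0, 0001-, 1-011, 1-1-0, 1-10-, 11--1, 11-0-, 111--
Minterm coverage:
  m0 ⊆ 0-000,00--0
  m2 ⊆ 00--0,0001-
  m3 ⊆ -0011,0001-
  m4 ⊆ -01-0,-010-,00--0
  m5 ⊆ -010- [E]
  m6 ⊆ --110,-01-0,00--0
  m8 ⊆ -100-,0-000
  m9 ⊆ -100- [E]
  m14 ⊆ --110,-111-
  m15 ⊆ -111- [E]
  m20 ⊆ -01-0,-010-,1-1-0,1-10-
  m22 ⊆ --110,-01-0,1-1-0
  m24 ⊆ -100-,11-0-
  m25 ⊆ -100-,11--1,11-0-
  m27 ⊆ 1-011,11--1
  m28 ⊆ 1-1-0,1-10-,11-0-,111--
  m30 ⊆ --110,-111-,1-1-0,111--
E = {-010-, -100-, -111-}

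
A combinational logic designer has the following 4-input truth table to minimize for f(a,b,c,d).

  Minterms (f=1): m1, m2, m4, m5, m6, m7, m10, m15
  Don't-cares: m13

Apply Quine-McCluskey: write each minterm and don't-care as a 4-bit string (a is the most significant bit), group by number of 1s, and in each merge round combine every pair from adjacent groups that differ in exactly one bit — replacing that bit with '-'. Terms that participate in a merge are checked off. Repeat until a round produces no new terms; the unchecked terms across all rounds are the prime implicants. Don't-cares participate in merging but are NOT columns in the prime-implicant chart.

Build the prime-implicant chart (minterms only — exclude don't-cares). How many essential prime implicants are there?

Round 0: 0001✓ 0010✓ 0100✓ 0101✓ 0110✓ 0111✓ 1010✓ 1101✓ 1111✓
Round 1: -010 -101✓ -111✓ 0-01 0-10 01-0✓ 01-1✓ 010-✓ 011-✓ 11-1✓
Round 2: -1-1 01--
PIs = {-010, -1-1, 0-01, 0-10, 01--}
Coverage chart:
  m1: 0-01 ←essential
  m2: -010,0-10
  m4: 01-- ←essential
  m5: -1-1,0-01,01--
  m6: 0-10,01--
  m7: -1-1,01--
  m10: -010 ←essential
  m15: -1-1 ←essential
Essential: -010, -1-1, 0-01, 01--

4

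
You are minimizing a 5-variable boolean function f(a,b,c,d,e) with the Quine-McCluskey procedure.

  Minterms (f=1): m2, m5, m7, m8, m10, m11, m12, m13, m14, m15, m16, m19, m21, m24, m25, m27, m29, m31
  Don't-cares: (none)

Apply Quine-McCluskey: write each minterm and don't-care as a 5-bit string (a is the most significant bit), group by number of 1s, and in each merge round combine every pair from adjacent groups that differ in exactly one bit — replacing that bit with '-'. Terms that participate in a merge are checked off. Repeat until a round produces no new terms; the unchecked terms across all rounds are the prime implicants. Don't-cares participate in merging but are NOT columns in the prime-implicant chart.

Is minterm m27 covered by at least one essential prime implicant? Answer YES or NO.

YES

Round 0: 00010✓ 00101✓ 00111✓ 01000✓ 01010✓ 01011✓ 01100✓ 01101✓ 01110✓ 01111✓ 10000✓ 10011✓ 10101✓ 11000✓ 11001✓ 11011✓ 11101✓ 11111✓
Round 1: -0101✓ -1000 -1011✓ -1101✓ -1111✓ 0-010 0-101✓ 0-111✓ 001-1✓ 01-00✓ 01-10✓ 01-11✓ 010-0✓ 0101-✓ 011-0✓ 011-1✓ 0110-✓ 0111-✓ 1-000 1-011 1-101✓ 11-01✓ 11-11✓ 110-1✓ 1100- 111-1✓
Round 2: --101 -1-11 -11-1 0-1-1 01--0 01-1- 011-- 11--1
PIs = {--101, -1-11, -1000, -11-1, 0-010, 0-1-1, 01--0, 01-1-, 011--, 1-000, 1-011, 11--1, 1100-}
Coverage chart:
  m2: 0-010 ←essential
  m5: --101,0-1-1
  m7: 0-1-1 ←essential
  m8: -1000,01--0
  m10: 0-010,01--0,01-1-
  m11: -1-11,01-1-
  m12: 01--0,011--
  m13: --101,-11-1,0-1-1,011--
  m14: 01--0,01-1-,011--
  m15: -1-11,-11-1,0-1-1,01-1-,011--
  m16: 1-000 ←essential
  m19: 1-011 ←essential
  m21: --101 ←essential
  m24: -1000,1-000,1100-
  m25: 11--1,1100-
  m27: -1-11,1-011,11--1
  m29: --101,-11-1,11--1
  m31: -1-11,-11-1,11--1
Essential: --101, 0-010, 0-1-1, 1-000, 1-011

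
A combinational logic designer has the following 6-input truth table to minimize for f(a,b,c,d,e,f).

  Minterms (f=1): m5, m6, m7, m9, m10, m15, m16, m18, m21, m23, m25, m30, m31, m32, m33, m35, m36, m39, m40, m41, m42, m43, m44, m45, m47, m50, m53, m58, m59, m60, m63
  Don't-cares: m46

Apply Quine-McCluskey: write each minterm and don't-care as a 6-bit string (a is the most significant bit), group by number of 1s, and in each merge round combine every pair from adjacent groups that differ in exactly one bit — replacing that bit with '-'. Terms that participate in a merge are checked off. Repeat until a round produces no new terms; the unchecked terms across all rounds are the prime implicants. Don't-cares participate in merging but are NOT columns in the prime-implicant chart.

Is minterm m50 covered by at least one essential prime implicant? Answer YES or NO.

Round 0: 000101✓ 000110✓ 000111✓ 001001✓ 001010✓ 001111✓ 010000✓ 010010✓ 010101✓ 010111✓ 011001✓ 011110✓ 011111✓ 100000✓ 100001✓ 100011✓ 100100✓ 100111✓ 101000✓ 101001✓ 101010✓ 101011✓ 101100✓ 101101✓ 101110✓ 101111✓ 110010✓ 110101✓ 111010✓ 111011✓ 111100✓ 111111✓
Round 1: -00111✓ -01001 -01010 -01111✓ -10010 -10101 -11111✓ 0-0101✓ 0-0111✓ 0-1001 0-1111✓ 00-111✓ 0001-1✓ 00011- 01-111✓ 0100-0 0101-1✓ 01111- 1-1010✓ 1-1011✓ 1-1100 1-1111✓ 10-000✓ 10-001✓ 10-011✓ 10-100✓ 10-111✓ 100-00✓ 100-11✓ 1000-1✓ 10000-✓ 101-00✓ 101-01✓ 101-10✓ 101-11✓ 1010-0✓ 1010-1✓ 10100-✓ 10101-✓ 1011-0✓ 1011-1✓ 10110-✓ 10111-✓ 11-010 111-11✓ 11101-✓
Round 2: --1111 -0-111 0--111 0-01-1 1-1-11 1-101- 10--00 10--11 10-0-1 10-00- 101--0✓ 101--1✓ 101-0-✓ 101-1-✓ 1010--✓ 1011--✓
Round 3: 101---
PIs = {--1111, -0-111, -01001, -01010, -10010, -10101, 0--111, 0-01-1, 0-1001, 00011-, 0100-0, 01111-, 1-1-11, 1-101-, 1-1100, 10--00, 10--11, 10-0-1, 10-00-, 101---, 11-010}
Coverage chart:
  m5: 0-01-1 ←essential
  m6: 00011- ←essential
  m7: -0-111,0--111,0-01-1,00011-
  m9: -01001,0-1001
  m10: -01010 ←essential
  m15: --1111,-0-111,0--111
  m16: 0100-0 ←essential
  m18: -10010,0100-0
  m21: -10101,0-01-1
  m23: 0--111,0-01-1
  m25: 0-1001 ←essential
  m30: 01111- ←essential
  m31: --1111,0--111,01111-
  m32: 10--00,10-00-
  m33: 10-0-1,10-00-
  m35: 10--11,10-0-1
  m36: 10--00 ←essential
  m39: -0-111,10--11
  m40: 10--00,10-00-,101---
  m41: -01001,10-0-1,10-00-,101---
  m42: -01010,1-101-,101---
  m43: 1-1-11,1-101-,10--11,10-0-1,101---
  m44: 1-1100,10--00,101---
  m45: 101--- ←essential
  m47: --1111,-0-111,1-1-11,10--11,101---
  m50: -10010,11-010
  m53: -10101 ←essential
  m58: 1-101-,11-010
  m59: 1-1-11,1-101-
  m60: 1-1100 ←essential
  m63: --1111,1-1-11
Essential: -01010, -10101, 0-01-1, 0-1001, 00011-, 0100-0, 01111-, 1-1100, 10--00, 101---

NO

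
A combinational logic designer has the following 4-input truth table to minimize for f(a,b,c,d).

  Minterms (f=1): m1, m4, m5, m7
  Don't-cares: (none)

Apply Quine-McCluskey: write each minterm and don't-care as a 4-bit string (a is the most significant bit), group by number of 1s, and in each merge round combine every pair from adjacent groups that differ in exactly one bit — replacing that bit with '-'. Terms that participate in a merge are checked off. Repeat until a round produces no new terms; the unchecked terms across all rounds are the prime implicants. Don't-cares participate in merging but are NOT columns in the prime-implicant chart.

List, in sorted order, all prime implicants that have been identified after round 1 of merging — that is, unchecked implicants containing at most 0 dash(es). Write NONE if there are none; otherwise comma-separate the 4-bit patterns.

[col 0] 0001*, 0100*, 0101*, 0111*
[col 1] 0-01, 01-1, 010-
Prime implicants: 0-01, 01-1, 010-

NONE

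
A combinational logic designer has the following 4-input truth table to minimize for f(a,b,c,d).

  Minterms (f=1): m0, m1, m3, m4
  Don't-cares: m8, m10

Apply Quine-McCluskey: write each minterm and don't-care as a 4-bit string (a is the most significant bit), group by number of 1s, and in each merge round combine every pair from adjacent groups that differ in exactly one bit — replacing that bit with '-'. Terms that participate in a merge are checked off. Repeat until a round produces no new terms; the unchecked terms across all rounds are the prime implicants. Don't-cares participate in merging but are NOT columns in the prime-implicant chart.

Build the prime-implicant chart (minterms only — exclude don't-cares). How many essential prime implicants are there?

2

Round 0: 0000✓ 0001✓ 0011✓ 0100✓ 1000✓ 1010✓
Round 1: -000 0-00 00-1 000- 10-0
PIs = {-000, 0-00, 00-1, 000-, 10-0}
Coverage chart:
  m0: -000,0-00,000-
  m1: 00-1,000-
  m3: 00-1 ←essential
  m4: 0-00 ←essential
Essential: 0-00, 00-1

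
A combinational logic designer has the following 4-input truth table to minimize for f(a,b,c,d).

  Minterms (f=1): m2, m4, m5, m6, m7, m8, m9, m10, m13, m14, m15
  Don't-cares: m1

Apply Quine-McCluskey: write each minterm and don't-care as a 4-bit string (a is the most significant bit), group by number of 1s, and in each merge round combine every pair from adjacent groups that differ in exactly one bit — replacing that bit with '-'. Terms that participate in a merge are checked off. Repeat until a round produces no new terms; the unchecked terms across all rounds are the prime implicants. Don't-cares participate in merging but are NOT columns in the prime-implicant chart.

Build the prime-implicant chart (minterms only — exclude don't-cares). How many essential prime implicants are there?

2

size-2^0 implicants → 0001(✓)  0010(✓)  0100(✓)  0101(✓)  0110(✓)  0111(✓)  1000(✓)  1001(✓)  1010(✓)  1101(✓)  1110(✓)  1111(✓)
size-2^1 implicants → -001(✓)  -010(✓)  -101(✓)  -110(✓)  -111(✓)  0-01(✓)  0-10(✓)  01-0(✓)  01-1(✓)  010-(✓)  011-(✓)  1-01(✓)  1-10(✓)  10-0  100-  11-1(✓)  111-(✓)
size-2^2 implicants → --01  --10  -1-1  -11-  01--
Unchecked terms (primes): --01, --10, -1-1, -11-, 01--, 10-0, 100-
Minterm coverage:
  m2 ⊆ --10 [E]
  m4 ⊆ 01-- [E]
  m5 ⊆ --01,-1-1,01--
  m6 ⊆ --10,-11-,01--
  m7 ⊆ -1-1,-11-,01--
  m8 ⊆ 10-0,100-
  m9 ⊆ --01,100-
  m10 ⊆ --10,10-0
  m13 ⊆ --01,-1-1
  m14 ⊆ --10,-11-
  m15 ⊆ -1-1,-11-
E = {--10, 01--}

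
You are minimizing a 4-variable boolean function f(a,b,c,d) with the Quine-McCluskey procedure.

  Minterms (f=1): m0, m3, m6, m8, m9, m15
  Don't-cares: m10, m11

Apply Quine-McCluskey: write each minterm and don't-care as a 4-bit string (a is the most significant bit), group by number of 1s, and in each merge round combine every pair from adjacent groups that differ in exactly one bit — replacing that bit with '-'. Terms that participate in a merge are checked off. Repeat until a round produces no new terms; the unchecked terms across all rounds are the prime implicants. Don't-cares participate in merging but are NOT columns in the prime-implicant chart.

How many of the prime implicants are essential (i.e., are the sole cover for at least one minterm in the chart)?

Round 0: 0000✓ 0011✓ 0110 1000✓ 1001✓ 1010✓ 1011✓ 1111✓
Round 1: -000 -011 1-11 10-0✓ 10-1✓ 100-✓ 101-✓
Round 2: 10--
PIs = {-000, -011, 0110, 1-11, 10--}
Coverage chart:
  m0: -000 ←essential
  m3: -011 ←essential
  m6: 0110 ←essential
  m8: -000,10--
  m9: 10-- ←essential
  m15: 1-11 ←essential
Essential: -000, -011, 0110, 1-11, 10--

5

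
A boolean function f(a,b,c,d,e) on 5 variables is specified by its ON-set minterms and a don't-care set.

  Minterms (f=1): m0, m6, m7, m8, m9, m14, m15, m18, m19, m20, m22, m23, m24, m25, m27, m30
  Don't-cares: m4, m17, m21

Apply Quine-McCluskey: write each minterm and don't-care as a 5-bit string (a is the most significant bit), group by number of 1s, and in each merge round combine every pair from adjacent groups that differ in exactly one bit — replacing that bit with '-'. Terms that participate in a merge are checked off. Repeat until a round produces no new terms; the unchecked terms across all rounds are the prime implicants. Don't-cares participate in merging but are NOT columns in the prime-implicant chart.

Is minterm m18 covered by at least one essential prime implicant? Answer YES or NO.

Round 0: 00000✓ 00100✓ 00110✓ 00111✓ 01000✓ 01001✓ 01110✓ 01111✓ 10001✓ 10010✓ 10011✓ 10100✓ 10101✓ 10110✓ 10111✓ 11000✓ 11001✓ 11011✓ 11110✓
Round 1: -0100✓ -0110✓ -0111✓ -1000✓ -1001✓ -1110✓ 0-000 0-110✓ 0-111✓ 00-00 001-0✓ 0011-✓ 0100-✓ 0111-✓ 1-001✓ 1-011✓ 1-110✓ 10-01✓ 10-10✓ 10-11✓ 100-1✓ 1001-✓ 101-0✓ 101-1✓ 1010-✓ 1011-✓ 110-1✓ 1100-✓
Round 2: --110 -01-0 -011- -100- 0-11- 1-0-1 10--1 10-1- 101--
PIs = {--110, -01-0, -011-, -100-, 0-000, 0-11-, 00-00, 1-0-1, 10--1, 10-1-, 101--}
Coverage chart:
  m0: 0-000,00-00
  m6: --110,-01-0,-011-,0-11-
  m7: -011-,0-11-
  m8: -100-,0-000
  m9: -100- ←essential
  m14: --110,0-11-
  m15: 0-11- ←essential
  m18: 10-1- ←essential
  m19: 1-0-1,10--1,10-1-
  m20: -01-0,101--
  m22: --110,-01-0,-011-,10-1-,101--
  m23: -011-,10--1,10-1-,101--
  m24: -100- ←essential
  m25: -100-,1-0-1
  m27: 1-0-1 ←essential
  m30: --110 ←essential
Essential: --110, -100-, 0-11-, 1-0-1, 10-1-

YES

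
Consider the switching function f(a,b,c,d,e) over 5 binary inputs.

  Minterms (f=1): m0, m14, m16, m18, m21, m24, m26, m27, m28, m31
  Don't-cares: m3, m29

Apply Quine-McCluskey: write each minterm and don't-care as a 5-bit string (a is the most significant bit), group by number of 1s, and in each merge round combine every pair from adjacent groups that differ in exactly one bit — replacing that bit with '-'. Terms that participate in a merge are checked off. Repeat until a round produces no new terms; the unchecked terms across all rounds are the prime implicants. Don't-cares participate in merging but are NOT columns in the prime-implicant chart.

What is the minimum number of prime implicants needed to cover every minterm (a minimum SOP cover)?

6

[col 0] 00000*, 00011, 01110, 10000*, 10010*, 10101*, 11000*, 11010*, 11011*, 11100*, 11101*, 11111*
[col 1] -0000, 1-000*, 1-010*, 1-101, 100-0*, 11-00, 11-11, 110-0*, 1101-, 111-1, 1110-
[col 2] 1-0-0
Prime implicants: -0000, 00011, 01110, 1-0-0, 1-101, 11-00, 11-11, 1101-, 111-1, 1110-
PI chart (minterm → PIs covering it):
  0 | -0000  (sole → essential)
  14 | 01110  (sole → essential)
  16 | -0000,1-0-0
  18 | 1-0-0  (sole → essential)
  21 | 1-101  (sole → essential)
  24 | 1-0-0,11-00
  26 | 1-0-0,1101-
  27 | 11-11,1101-
  28 | 11-00,1110-
  31 | 11-11,111-1
Essential prime implicants: -0000, 01110, 1-0-0, 1-101
Petrick residual → 11-00, 11-11
Minimum SOP uses 6 PIs: b'c'd'e' + a'bcde' + ac'e' + acd'e + abd'e' + abde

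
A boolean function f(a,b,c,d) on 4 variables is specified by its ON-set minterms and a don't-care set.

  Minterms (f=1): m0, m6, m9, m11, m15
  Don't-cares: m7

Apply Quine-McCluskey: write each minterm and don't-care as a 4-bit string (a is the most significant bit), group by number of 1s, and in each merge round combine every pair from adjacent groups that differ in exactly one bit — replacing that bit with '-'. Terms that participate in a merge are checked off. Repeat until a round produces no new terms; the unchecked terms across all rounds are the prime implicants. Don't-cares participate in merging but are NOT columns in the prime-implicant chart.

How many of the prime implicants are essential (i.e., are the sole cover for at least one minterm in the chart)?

Round 0: 0000 0110✓ 0111✓ 1001✓ 1011✓ 1111✓
Round 1: -111 011- 1-11 10-1
PIs = {-111, 0000, 011-, 1-11, 10-1}
Coverage chart:
  m0: 0000 ←essential
  m6: 011- ←essential
  m9: 10-1 ←essential
  m11: 1-11,10-1
  m15: -111,1-11
Essential: 0000, 011-, 10-1

3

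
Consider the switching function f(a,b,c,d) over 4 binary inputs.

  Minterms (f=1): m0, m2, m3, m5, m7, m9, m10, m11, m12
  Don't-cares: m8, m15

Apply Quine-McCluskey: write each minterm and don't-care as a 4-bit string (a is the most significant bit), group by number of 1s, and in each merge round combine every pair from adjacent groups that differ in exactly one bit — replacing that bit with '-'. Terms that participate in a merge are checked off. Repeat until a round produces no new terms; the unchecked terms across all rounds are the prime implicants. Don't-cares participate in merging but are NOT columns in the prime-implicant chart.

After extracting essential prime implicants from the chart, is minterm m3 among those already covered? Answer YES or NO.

NO

Round 0: 0000✓ 0010✓ 0011✓ 0101✓ 0111✓ 1000✓ 1001✓ 1010✓ 1011✓ 1100✓ 1111✓
Round 1: -000✓ -010✓ -011✓ -111✓ 0-11✓ 00-0✓ 001-✓ 01-1 1-00 1-11✓ 10-0✓ 10-1✓ 100-✓ 101-✓
Round 2: --11 -0-0 -01- 10--
PIs = {--11, -0-0, -01-, 01-1, 1-00, 10--}
Coverage chart:
  m0: -0-0 ←essential
  m2: -0-0,-01-
  m3: --11,-01-
  m5: 01-1 ←essential
  m7: --11,01-1
  m9: 10-- ←essential
  m10: -0-0,-01-,10--
  m11: --11,-01-,10--
  m12: 1-00 ←essential
Essential: -0-0, 01-1, 1-00, 10--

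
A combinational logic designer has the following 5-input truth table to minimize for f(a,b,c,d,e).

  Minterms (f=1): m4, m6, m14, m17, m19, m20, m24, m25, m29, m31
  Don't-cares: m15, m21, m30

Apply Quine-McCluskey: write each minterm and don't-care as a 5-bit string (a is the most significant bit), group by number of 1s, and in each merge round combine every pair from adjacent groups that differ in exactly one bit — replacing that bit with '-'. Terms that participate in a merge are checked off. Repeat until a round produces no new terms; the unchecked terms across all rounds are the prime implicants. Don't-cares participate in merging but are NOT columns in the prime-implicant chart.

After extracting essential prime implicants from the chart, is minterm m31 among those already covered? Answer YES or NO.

NO

Round 0: 00100✓ 00110✓ 01110✓ 01111✓ 10001✓ 10011✓ 10100✓ 10101✓ 11000✓ 11001✓ 11101✓ 11110✓ 11111✓
Round 1: -0100 -1110✓ -1111✓ 0-110 001-0 0111-✓ 1-001✓ 1-101✓ 10-01✓ 100-1 1010- 11-01✓ 1100- 111-1 1111-✓
Round 2: -111- 1--01
PIs = {-0100, -111-, 0-110, 001-0, 1--01, 100-1, 1010-, 1100-, 111-1}
Coverage chart:
  m4: -0100,001-0
  m6: 0-110,001-0
  m14: -111-,0-110
  m17: 1--01,100-1
  m19: 100-1 ←essential
  m20: -0100,1010-
  m24: 1100- ←essential
  m25: 1--01,1100-
  m29: 1--01,111-1
  m31: -111-,111-1
Essential: 100-1, 1100-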